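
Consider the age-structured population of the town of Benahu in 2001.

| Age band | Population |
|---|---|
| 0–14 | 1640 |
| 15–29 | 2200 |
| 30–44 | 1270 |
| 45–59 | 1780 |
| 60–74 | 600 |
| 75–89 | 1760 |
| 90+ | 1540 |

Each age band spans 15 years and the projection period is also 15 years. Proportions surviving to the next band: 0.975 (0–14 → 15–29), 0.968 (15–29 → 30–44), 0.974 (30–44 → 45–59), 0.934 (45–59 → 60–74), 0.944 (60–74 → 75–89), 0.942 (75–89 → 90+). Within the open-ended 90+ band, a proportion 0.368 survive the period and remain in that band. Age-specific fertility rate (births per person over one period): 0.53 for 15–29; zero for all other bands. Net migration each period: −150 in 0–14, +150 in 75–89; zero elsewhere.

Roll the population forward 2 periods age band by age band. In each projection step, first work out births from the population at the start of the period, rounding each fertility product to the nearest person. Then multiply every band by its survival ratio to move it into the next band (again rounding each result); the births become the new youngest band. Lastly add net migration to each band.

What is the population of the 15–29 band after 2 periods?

Call the bands 1 to 7, youngest first.
Period 1.
Births: 2200 × 0.53 = 1166
Band 2: 1640 × 0.975 = 1599
Band 3: 2200 × 0.968 = 2130
Band 4: 1270 × 0.974 = 1237
Band 5: 1780 × 0.934 = 1663
Band 6: 600 × 0.944 = 566
Band 7: 1760 × 0.942 + 1540 × 0.368 = 1658 + 567 = 2225
Net migration: Band 1 − 150 → 1016; Band 6 + 150 → 716
Population now: 0–14=1016, 15–29=1599, 30–44=2130, 45–59=1237, 60–74=1663, 75–89=716, 90+=2225
Period 2.
Births: 1599 × 0.53 = 847
Band 2: 1016 × 0.975 = 991
Band 3: 1599 × 0.968 = 1548
Band 4: 2130 × 0.974 = 2075
Band 5: 1237 × 0.934 = 1155
Band 6: 1663 × 0.944 = 1570
Band 7: 716 × 0.942 + 2225 × 0.368 = 674 + 819 = 1493
Net migration: Band 1 − 150 → 697; Band 6 + 150 → 1720
Population now: 0–14=697, 15–29=991, 30–44=1548, 45–59=2075, 60–74=1155, 75–89=1720, 90+=1493

991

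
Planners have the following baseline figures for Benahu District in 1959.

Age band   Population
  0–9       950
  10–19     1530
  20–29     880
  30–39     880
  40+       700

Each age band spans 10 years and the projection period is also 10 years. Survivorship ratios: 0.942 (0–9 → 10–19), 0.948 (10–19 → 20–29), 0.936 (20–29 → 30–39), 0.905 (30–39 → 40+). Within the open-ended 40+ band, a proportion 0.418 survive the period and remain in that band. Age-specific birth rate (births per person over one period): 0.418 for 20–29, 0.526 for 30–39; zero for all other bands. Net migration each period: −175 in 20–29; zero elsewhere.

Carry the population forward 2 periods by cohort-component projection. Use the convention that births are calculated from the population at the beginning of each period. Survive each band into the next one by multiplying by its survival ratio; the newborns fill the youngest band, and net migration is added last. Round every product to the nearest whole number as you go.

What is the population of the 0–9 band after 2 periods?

Numbering the bands 1..5 from youngest to oldest:
After projecting period 1:
Births: 880 * 0.418 = 368, 880 * 0.526 = 463 → total 831
Band 2: 950 * 0.942 = 895
Band 3: 1530 * 0.948 = 1450
Band 4: 880 * 0.936 = 824
Band 5: 880 * 0.905 + 700 * 0.418 = 796 + 293 = 1089
Net migration: Band 3 − 175 → 1275
Population now: 0–9=831, 10–19=895, 20–29=1275, 30–39=824, 40+=1089
After projecting period 2:
Births: 1275 * 0.418 = 533, 824 * 0.526 = 433 → total 966
Band 2: 831 * 0.942 = 783
Band 3: 895 * 0.948 = 848
Band 4: 1275 * 0.936 = 1193
Band 5: 824 * 0.905 + 1089 * 0.418 = 746 + 455 = 1201
Net migration: Band 3 − 175 → 673
Population now: 0–9=966, 10–19=783, 20–29=673, 30–39=1193, 40+=1201

966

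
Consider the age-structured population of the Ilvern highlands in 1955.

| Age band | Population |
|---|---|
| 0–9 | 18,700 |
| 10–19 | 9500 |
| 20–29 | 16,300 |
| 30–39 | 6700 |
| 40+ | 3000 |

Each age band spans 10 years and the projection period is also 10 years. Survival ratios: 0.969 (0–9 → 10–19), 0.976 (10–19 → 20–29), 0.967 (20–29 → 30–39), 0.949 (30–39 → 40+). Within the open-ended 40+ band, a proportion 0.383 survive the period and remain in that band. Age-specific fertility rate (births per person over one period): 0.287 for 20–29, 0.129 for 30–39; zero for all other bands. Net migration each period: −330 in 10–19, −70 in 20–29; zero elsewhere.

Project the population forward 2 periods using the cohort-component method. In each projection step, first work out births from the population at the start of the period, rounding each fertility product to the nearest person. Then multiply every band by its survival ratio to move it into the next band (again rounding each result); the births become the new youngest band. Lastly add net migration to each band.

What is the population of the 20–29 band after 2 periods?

Period 1:
Births: 16300 * 0.287 = 4678 ; 6700 * 0.129 = 864 ⇒ total 5542
10–19: 18700 * 0.969 = 18120
20–29: 9500 * 0.976 = 9272
30–39: 16300 * 0.967 = 15762
40+: 6700 * 0.949 + 3000 * 0.383 = 6358 + 1149 = 7507
Net migration: 10–19 − 330 → 17790; 20–29 − 70 → 9202
End of period: [5542, 17790, 9202, 15762, 7507]
Period 2:
Births: 9202 * 0.287 = 2641 ; 15762 * 0.129 = 2033 ⇒ total 4674
10–19: 5542 * 0.969 = 5370
20–29: 17790 * 0.976 = 17363
30–39: 9202 * 0.967 = 8898
40+: 15762 * 0.949 + 7507 * 0.383 = 14958 + 2875 = 17833
Net migration: 10–19 − 330 → 5040; 20–29 − 70 → 17293
End of period: [4674, 5040, 17293, 8898, 17833]

17293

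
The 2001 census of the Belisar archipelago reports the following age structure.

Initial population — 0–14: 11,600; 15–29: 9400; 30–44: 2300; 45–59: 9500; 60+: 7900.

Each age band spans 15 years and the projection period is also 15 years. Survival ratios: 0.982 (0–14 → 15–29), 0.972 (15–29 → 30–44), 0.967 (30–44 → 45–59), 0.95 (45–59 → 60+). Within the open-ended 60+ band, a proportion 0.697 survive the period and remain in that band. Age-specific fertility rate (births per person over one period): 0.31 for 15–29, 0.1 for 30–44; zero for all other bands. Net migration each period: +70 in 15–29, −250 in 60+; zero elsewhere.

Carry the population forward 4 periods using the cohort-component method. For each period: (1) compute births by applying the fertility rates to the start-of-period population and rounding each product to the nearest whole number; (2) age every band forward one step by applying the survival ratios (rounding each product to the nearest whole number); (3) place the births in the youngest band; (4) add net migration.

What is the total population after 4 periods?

32513

Numbering the groups 1..5 from youngest to oldest:
Period 1:
Births: 9400 * 0.31 = 2914, 2300 * 0.1 = 230 ⇒ total 3144
Group 2: 11600 * 0.982 = 11391
Group 3: 9400 * 0.972 = 9137
Group 4: 2300 * 0.967 = 2224
Group 5: 9500 * 0.95 + 7900 * 0.697 = 9025 + 5506 = 14531
Net migration: Group 2 + 70 → 11461; Group 5 − 250 → 14281
Giving 3144 / 11461 / 9137 / 2224 / 14281.
Period 2:
Births: 11461 * 0.31 = 3553, 9137 * 0.1 = 914 ⇒ total 4467
Group 2: 3144 * 0.982 = 3087
Group 3: 11461 * 0.972 = 11140
Group 4: 9137 * 0.967 = 8835
Group 5: 2224 * 0.95 + 14281 * 0.697 = 2113 + 9954 = 12067
Net migration: Group 2 + 70 → 3157; Group 5 − 250 → 11817
Giving 4467 / 3157 / 11140 / 8835 / 11817.
Period 3:
Births: 3157 * 0.31 = 979, 11140 * 0.1 = 1114 ⇒ total 2093
Group 2: 4467 * 0.982 = 4387
Group 3: 3157 * 0.972 = 3069
Group 4: 11140 * 0.967 = 10772
Group 5: 8835 * 0.95 + 11817 * 0.697 = 8393 + 8236 = 16629
Net migration: Group 2 + 70 → 4457; Group 5 − 250 → 16379
Giving 2093 / 4457 / 3069 / 10772 / 16379.
Period 4:
Births: 4457 * 0.31 = 1382, 3069 * 0.1 = 307 ⇒ total 1689
Group 2: 2093 * 0.982 = 2055
Group 3: 4457 * 0.972 = 4332
Group 4: 3069 * 0.967 = 2968
Group 5: 10772 * 0.95 + 16379 * 0.697 = 10233 + 11416 = 21649
Net migration: Group 2 + 70 → 2125; Group 5 − 250 → 21399
Giving 1689 / 2125 / 4332 / 2968 / 21399.
Total after period 4: 1689 + 2125 + 4332 + 2968 + 21399 = 32513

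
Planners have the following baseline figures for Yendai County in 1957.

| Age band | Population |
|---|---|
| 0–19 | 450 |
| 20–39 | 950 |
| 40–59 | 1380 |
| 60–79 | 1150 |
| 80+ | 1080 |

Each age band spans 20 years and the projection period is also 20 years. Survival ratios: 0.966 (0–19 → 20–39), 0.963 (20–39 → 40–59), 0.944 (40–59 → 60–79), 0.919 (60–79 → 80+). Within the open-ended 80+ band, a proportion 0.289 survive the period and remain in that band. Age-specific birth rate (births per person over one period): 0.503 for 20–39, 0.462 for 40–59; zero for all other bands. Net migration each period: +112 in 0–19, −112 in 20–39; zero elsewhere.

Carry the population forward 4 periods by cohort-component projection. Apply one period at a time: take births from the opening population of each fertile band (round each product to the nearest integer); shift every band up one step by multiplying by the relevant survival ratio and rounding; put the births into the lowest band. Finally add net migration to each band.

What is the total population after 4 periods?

3677

[period 1]
Births: 950 * 0.503 = 478, 1380 * 0.462 = 638 → total 1116
20–39: 450 * 0.966 = 435
40–59: 950 * 0.963 = 915
60–79: 1380 * 0.944 = 1303
80+: 1150 * 0.919 + 1080 * 0.289 = 1057 + 312 = 1369
Net migration: 0–19 + 112 → 1228; 20–39 − 112 → 323
End of period: [1228, 323, 915, 1303, 1369]
[period 2]
Births: 323 * 0.503 = 162, 915 * 0.462 = 423 → total 585
20–39: 1228 * 0.966 = 1186
40–59: 323 * 0.963 = 311
60–79: 915 * 0.944 = 864
80+: 1303 * 0.919 + 1369 * 0.289 = 1197 + 396 = 1593
Net migration: 0–19 + 112 → 697; 20–39 − 112 → 1074
End of period: [697, 1074, 311, 864, 1593]
[period 3]
Births: 1074 * 0.503 = 540, 311 * 0.462 = 144 → total 684
20–39: 697 * 0.966 = 673
40–59: 1074 * 0.963 = 1034
60–79: 311 * 0.944 = 294
80+: 864 * 0.919 + 1593 * 0.289 = 794 + 460 = 1254
Net migration: 0–19 + 112 → 796; 20–39 − 112 → 561
End of period: [796, 561, 1034, 294, 1254]
[period 4]
Births: 561 * 0.503 = 282, 1034 * 0.462 = 478 → total 760
20–39: 796 * 0.966 = 769
40–59: 561 * 0.963 = 540
60–79: 1034 * 0.944 = 976
80+: 294 * 0.919 + 1254 * 0.289 = 270 + 362 = 632
Net migration: 0–19 + 112 → 872; 20–39 − 112 → 657
End of period: [872, 657, 540, 976, 632]
Total after period 4: 872 + 657 + 540 + 976 + 632 = 3677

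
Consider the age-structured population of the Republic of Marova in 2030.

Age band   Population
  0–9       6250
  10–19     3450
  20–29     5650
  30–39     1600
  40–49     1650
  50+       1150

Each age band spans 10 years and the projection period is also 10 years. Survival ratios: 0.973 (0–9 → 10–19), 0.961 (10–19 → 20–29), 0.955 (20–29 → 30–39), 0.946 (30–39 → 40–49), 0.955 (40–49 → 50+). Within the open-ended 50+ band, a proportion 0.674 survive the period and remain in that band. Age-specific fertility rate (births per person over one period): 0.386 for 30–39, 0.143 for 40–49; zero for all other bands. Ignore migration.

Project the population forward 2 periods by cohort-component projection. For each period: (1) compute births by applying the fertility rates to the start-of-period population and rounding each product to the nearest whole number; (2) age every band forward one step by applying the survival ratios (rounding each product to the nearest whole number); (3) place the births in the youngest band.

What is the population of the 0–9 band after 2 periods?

2300

(Groups numbered youngest = 1 to oldest = 6.)
After projecting period 1:
Births: 1600 × 0.386 = 618, 1650 × 0.143 = 236 → 854
Group 2: 6250 × 0.973 = 6081
Group 3: 3450 × 0.961 = 3315
Group 4: 5650 × 0.955 = 5396
Group 5: 1600 × 0.946 = 1514
Group 6: 1650 × 0.955 + 1150 × 0.674 = 1576 + 775 = 2351
Giving 854 / 6081 / 3315 / 5396 / 1514 / 2351.
After projecting period 2:
Births: 5396 × 0.386 = 2083, 1514 × 0.143 = 217 → 2300
Group 2: 854 × 0.973 = 831
Group 3: 6081 × 0.961 = 5844
Group 4: 3315 × 0.955 = 3166
Group 5: 5396 × 0.946 = 5105
Group 6: 1514 × 0.955 + 2351 × 0.674 = 1446 + 1585 = 3031
Giving 2300 / 831 / 5844 / 3166 / 5105 / 3031.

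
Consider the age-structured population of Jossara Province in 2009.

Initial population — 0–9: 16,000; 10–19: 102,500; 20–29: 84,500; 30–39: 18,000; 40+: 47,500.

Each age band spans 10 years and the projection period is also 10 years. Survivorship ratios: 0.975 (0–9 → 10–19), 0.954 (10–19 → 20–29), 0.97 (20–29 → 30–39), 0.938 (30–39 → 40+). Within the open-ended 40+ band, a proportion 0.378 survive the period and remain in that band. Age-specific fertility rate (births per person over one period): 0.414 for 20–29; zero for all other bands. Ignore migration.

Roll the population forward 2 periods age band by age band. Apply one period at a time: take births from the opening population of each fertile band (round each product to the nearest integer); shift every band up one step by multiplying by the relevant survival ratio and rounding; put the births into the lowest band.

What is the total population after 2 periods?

274376

Period 1.
Births: 84500 × 0.414 = 34983
10–19: 16000 × 0.975 = 15600
20–29: 102500 × 0.954 = 97785
30–39: 84500 × 0.97 = 81965
40+: 18000 × 0.938 + 47500 × 0.378 = 16884 + 17955 = 34839
→ [34983, 15600, 97785, 81965, 34839]
Period 2.
Births: 97785 × 0.414 = 40483
10–19: 34983 × 0.975 = 34108
20–29: 15600 × 0.954 = 14882
30–39: 97785 × 0.97 = 94851
40+: 81965 × 0.938 + 34839 × 0.378 = 76883 + 13169 = 90052
→ [40483, 34108, 14882, 94851, 90052]
Total after period 2: 40483 + 34108 + 14882 + 94851 + 90052 = 274376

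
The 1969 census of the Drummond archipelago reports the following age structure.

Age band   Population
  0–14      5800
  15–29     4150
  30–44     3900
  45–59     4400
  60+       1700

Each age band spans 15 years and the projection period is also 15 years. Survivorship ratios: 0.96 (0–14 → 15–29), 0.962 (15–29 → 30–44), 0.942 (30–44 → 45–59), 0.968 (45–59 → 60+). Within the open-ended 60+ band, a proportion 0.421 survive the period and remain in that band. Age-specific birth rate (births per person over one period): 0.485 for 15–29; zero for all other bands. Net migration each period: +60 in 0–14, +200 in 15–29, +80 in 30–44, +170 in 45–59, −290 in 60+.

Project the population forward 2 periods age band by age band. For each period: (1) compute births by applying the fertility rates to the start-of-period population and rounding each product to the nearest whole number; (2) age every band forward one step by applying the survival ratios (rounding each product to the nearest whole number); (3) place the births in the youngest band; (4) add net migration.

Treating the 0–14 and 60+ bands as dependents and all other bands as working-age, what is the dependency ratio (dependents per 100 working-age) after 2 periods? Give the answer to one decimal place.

Let group 1 be 0–14 through group 5 = 60+.
Period 1.
Births: 4150 × 0.485 = 2013
Group 2: 5800 × 0.96 = 5568
Group 3: 4150 × 0.962 = 3992
Group 4: 3900 × 0.942 = 3674
Group 5: 4400 × 0.968 + 1700 × 0.421 = 4259 + 716 = 4975
Net migration: Group 1 + 60 → 2073; Group 2 + 200 → 5768; Group 3 + 80 → 4072; Group 4 + 170 → 3844; Group 5 − 290 → 4685
→ [2073, 5768, 4072, 3844, 4685]
Period 2.
Births: 5768 × 0.485 = 2797
Group 2: 2073 × 0.96 = 1990
Group 3: 5768 × 0.962 = 5549
Group 4: 4072 × 0.942 = 3836
Group 5: 3844 × 0.968 + 4685 × 0.421 = 3721 + 1972 = 5693
Net migration: Group 1 + 60 → 2857; Group 2 + 200 → 2190; Group 3 + 80 → 5629; Group 4 + 170 → 4006; Group 5 − 290 → 5403
→ [2857, 2190, 5629, 4006, 5403]
Dependents (band 0–14 + band 60+) = 2857 + 5403 = 8260; working-age = 11825; ratio = 8260/11825 × 100 = 69.9

69.9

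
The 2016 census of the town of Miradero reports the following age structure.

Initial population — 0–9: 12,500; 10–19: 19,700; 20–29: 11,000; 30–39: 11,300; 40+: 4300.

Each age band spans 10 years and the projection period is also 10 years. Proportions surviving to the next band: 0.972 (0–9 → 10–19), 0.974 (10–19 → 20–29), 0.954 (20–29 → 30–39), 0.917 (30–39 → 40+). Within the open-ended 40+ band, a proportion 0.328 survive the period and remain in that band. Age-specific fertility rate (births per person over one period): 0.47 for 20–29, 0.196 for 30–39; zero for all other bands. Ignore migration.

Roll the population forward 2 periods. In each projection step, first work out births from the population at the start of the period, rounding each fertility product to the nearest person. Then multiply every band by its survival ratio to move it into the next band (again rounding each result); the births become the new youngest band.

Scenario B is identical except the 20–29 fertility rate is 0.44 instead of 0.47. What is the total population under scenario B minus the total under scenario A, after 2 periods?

Period 1.
Births: 11000 × 0.47 = 5170, 11300 × 0.196 = 2215 → 7385
10–19: 12500 × 0.972 = 12150
20–29: 19700 × 0.974 = 19188
30–39: 11000 × 0.954 = 10494
40+: 11300 × 0.917 + 4300 × 0.328 = 10362 + 1410 = 11772
Giving 7385 / 12150 / 19188 / 10494 / 11772.
Period 2.
Births: 19188 × 0.47 = 9018, 10494 × 0.196 = 2057 → 11075
10–19: 7385 × 0.972 = 7178
20–29: 12150 × 0.974 = 11834
30–39: 19188 × 0.954 = 18305
40+: 10494 × 0.917 + 11772 × 0.328 = 9623 + 3861 = 13484
Giving 11075 / 7178 / 11834 / 18305 / 13484.
Scenario A total after 2 periods: 61876
Scenario B projection —
Period 1.
Births: 11000 × 0.44 = 4840, 11300 × 0.196 = 2215 → 7055
10–19: 12500 × 0.972 = 12150
20–29: 19700 × 0.974 = 19188
30–39: 11000 × 0.954 = 10494
40+: 11300 × 0.917 + 4300 × 0.328 = 10362 + 1410 = 11772
Giving 7055 / 12150 / 19188 / 10494 / 11772.
Period 2.
Births: 19188 × 0.44 = 8443, 10494 × 0.196 = 2057 → 10500
10–19: 7055 × 0.972 = 6857
20–29: 12150 × 0.974 = 11834
30–39: 19188 × 0.954 = 18305
40+: 10494 × 0.917 + 11772 × 0.328 = 9623 + 3861 = 13484
Giving 10500 / 6857 / 11834 / 18305 / 13484.
Scenario B total after 2 periods: 60980
Difference B − A = 60980 − 61876 = -896

-896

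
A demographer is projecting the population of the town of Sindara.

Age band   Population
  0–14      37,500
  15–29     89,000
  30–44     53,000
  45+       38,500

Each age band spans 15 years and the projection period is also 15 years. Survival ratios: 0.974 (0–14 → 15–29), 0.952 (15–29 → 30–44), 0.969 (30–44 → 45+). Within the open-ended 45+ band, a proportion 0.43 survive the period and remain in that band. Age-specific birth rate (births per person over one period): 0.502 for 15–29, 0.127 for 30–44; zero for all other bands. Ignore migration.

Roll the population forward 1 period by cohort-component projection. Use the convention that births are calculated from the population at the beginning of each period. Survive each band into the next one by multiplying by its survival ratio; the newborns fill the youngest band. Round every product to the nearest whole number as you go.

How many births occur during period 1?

51409

(Bands numbered youngest = 1 to oldest = 4.)
After projecting period 1:
Births: 89000 × 0.502 = 44678 ; 53000 × 0.127 = 6731 → 51409
Band 2: 37500 × 0.974 = 36525
Band 3: 89000 × 0.952 = 84728
Band 4: 53000 × 0.969 + 38500 × 0.43 = 51357 + 16555 = 67912
Population now: 0–14=51409, 15–29=36525, 30–44=84728, 45+=67912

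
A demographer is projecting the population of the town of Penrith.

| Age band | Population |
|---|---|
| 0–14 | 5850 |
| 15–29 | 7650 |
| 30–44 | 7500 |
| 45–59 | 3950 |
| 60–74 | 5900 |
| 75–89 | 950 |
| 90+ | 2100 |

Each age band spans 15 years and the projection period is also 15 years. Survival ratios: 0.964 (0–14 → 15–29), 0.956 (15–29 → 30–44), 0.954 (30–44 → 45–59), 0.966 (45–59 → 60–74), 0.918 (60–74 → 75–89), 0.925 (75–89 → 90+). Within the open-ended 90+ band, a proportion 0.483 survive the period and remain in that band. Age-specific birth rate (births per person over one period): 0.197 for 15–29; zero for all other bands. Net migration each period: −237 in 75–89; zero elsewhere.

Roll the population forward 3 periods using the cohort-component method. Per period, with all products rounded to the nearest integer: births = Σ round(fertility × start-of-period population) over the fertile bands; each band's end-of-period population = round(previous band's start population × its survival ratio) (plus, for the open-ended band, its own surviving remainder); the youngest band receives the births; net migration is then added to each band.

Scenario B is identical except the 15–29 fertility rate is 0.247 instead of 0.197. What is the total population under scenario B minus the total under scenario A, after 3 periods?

789

Numbering the groups 1..7 from youngest to oldest:
Period 1:
Births: 7650 * 0.197 = 1507
Group 2: 5850 * 0.964 = 5639
Group 3: 7650 * 0.956 = 7313
Group 4: 7500 * 0.954 = 7155
Group 5: 3950 * 0.966 = 3816
Group 6: 5900 * 0.918 = 5416
Group 7: 950 * 0.925 + 2100 * 0.483 = 879 + 1014 = 1893
Net migration: Group 6 − 237 → 5179
End of period: [1507, 5639, 7313, 7155, 3816, 5179, 1893]
Period 2:
Births: 5639 * 0.197 = 1111
Group 2: 1507 * 0.964 = 1453
Group 3: 5639 * 0.956 = 5391
Group 4: 7313 * 0.954 = 6977
Group 5: 7155 * 0.966 = 6912
Group 6: 3816 * 0.918 = 3503
Group 7: 5179 * 0.925 + 1893 * 0.483 = 4791 + 914 = 5705
Net migration: Group 6 − 237 → 3266
End of period: [1111, 1453, 5391, 6977, 6912, 3266, 5705]
Period 3:
Births: 1453 * 0.197 = 286
Group 2: 1111 * 0.964 = 1071
Group 3: 1453 * 0.956 = 1389
Group 4: 5391 * 0.954 = 5143
Group 5: 6977 * 0.966 = 6740
Group 6: 6912 * 0.918 = 6345
Group 7: 3266 * 0.925 + 5705 * 0.483 = 3021 + 2756 = 5777
Net migration: Group 6 − 237 → 6108
End of period: [286, 1071, 1389, 5143, 6740, 6108, 5777]
Scenario A total after 3 periods: 26514
Scenario B projection —
Period 1:
Births: 7650 * 0.247 = 1890
Group 2: 5850 * 0.964 = 5639
Group 3: 7650 * 0.956 = 7313
Group 4: 7500 * 0.954 = 7155
Group 5: 3950 * 0.966 = 3816
Group 6: 5900 * 0.918 = 5416
Group 7: 950 * 0.925 + 2100 * 0.483 = 879 + 1014 = 1893
Net migration: Group 6 − 237 → 5179
End of period: [1890, 5639, 7313, 7155, 3816, 5179, 1893]
Period 2:
Births: 5639 * 0.247 = 1393
Group 2: 1890 * 0.964 = 1822
Group 3: 5639 * 0.956 = 5391
Group 4: 7313 * 0.954 = 6977
Group 5: 7155 * 0.966 = 6912
Group 6: 3816 * 0.918 = 3503
Group 7: 5179 * 0.925 + 1893 * 0.483 = 4791 + 914 = 5705
Net migration: Group 6 − 237 → 3266
End of period: [1393, 1822, 5391, 6977, 6912, 3266, 5705]
Period 3:
Births: 1822 * 0.247 = 450
Group 2: 1393 * 0.964 = 1343
Group 3: 1822 * 0.956 = 1742
Group 4: 5391 * 0.954 = 5143
Group 5: 6977 * 0.966 = 6740
Group 6: 6912 * 0.918 = 6345
Group 7: 3266 * 0.925 + 5705 * 0.483 = 3021 + 2756 = 5777
Net migration: Group 6 − 237 → 6108
End of period: [450, 1343, 1742, 5143, 6740, 6108, 5777]
Scenario B total after 3 periods: 27303
Difference B − A = 27303 − 26514 = 789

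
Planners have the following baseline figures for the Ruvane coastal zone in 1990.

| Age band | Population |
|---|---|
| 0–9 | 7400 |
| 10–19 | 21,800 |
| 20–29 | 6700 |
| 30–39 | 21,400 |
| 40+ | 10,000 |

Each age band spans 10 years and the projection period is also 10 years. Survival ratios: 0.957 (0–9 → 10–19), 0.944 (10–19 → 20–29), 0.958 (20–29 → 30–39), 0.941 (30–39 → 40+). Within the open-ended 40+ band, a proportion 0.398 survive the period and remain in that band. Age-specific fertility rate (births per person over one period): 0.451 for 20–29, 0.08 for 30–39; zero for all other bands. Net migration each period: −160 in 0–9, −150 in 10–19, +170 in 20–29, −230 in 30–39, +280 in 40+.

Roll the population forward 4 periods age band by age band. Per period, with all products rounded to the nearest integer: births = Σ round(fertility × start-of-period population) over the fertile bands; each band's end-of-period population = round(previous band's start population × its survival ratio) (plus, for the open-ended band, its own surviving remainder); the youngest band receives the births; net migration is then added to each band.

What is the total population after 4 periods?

34942

(Groups numbered youngest = 1 to oldest = 5.)
Period 1:
Births: 6700 × 0.451 = 3022 ; 21400 × 0.08 = 1712 → total 4734
Group 2: 7400 × 0.957 = 7082
Group 3: 21800 × 0.944 = 20579
Group 4: 6700 × 0.958 = 6419
Group 5: 21400 × 0.941 + 10000 × 0.398 = 20137 + 3980 = 24117
Net migration: Group 1 − 160 → 4574; Group 2 − 150 → 6932; Group 3 + 170 → 20749; Group 4 − 230 → 6189; Group 5 + 280 → 24397
Population now: 0–9=4574, 10–19=6932, 20–29=20749, 30–39=6189, 40+=24397
Period 2:
Births: 20749 × 0.451 = 9358 ; 6189 × 0.08 = 495 → total 9853
Group 2: 4574 × 0.957 = 4377
Group 3: 6932 × 0.944 = 6544
Group 4: 20749 × 0.958 = 19878
Group 5: 6189 × 0.941 + 24397 × 0.398 = 5824 + 9710 = 15534
Net migration: Group 1 − 160 → 9693; Group 2 − 150 → 4227; Group 3 + 170 → 6714; Group 4 − 230 → 19648; Group 5 + 280 → 15814
Population now: 0–9=9693, 10–19=4227, 20–29=6714, 30–39=19648, 40+=15814
Period 3:
Births: 6714 × 0.451 = 3028 ; 19648 × 0.08 = 1572 → total 4600
Group 2: 9693 × 0.957 = 9276
Group 3: 4227 × 0.944 = 3990
Group 4: 6714 × 0.958 = 6432
Group 5: 19648 × 0.941 + 15814 × 0.398 = 18489 + 6294 = 24783
Net migration: Group 1 − 160 → 4440; Group 2 − 150 → 9126; Group 3 + 170 → 4160; Group 4 − 230 → 6202; Group 5 + 280 → 25063
Population now: 0–9=4440, 10–19=9126, 20–29=4160, 30–39=6202, 40+=25063
Period 4:
Births: 4160 × 0.451 = 1876 ; 6202 × 0.08 = 496 → total 2372
Group 2: 4440 × 0.957 = 4249
Group 3: 9126 × 0.944 = 8615
Group 4: 4160 × 0.958 = 3985
Group 5: 6202 × 0.941 + 25063 × 0.398 = 5836 + 9975 = 15811
Net migration: Group 1 − 160 → 2212; Group 2 − 150 → 4099; Group 3 + 170 → 8785; Group 4 − 230 → 3755; Group 5 + 280 → 16091
Population now: 0–9=2212, 10–19=4099, 20–29=8785, 30–39=3755, 40+=16091
Total after period 4: 2212 + 4099 + 8785 + 3755 + 16091 = 34942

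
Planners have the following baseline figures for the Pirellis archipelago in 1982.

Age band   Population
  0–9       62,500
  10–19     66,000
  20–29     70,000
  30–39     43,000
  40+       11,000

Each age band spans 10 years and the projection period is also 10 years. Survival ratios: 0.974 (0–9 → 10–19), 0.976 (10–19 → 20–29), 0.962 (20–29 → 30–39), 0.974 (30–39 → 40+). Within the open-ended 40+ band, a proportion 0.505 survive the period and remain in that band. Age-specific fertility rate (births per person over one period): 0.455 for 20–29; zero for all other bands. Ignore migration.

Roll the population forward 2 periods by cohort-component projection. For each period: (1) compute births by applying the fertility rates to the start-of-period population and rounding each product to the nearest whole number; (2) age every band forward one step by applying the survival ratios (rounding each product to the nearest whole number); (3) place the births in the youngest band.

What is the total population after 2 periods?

(Groups numbered youngest = 1 to oldest = 5.)
Period 1.
Births: 70000 × 0.455 = 31850
Group 2: 62500 × 0.974 = 60875
Group 3: 66000 × 0.976 = 64416
Group 4: 70000 × 0.962 = 67340
Group 5: 43000 × 0.974 + 11000 × 0.505 = 41882 + 5555 = 47437
End of period: [31850, 60875, 64416, 67340, 47437]
Period 2.
Births: 64416 × 0.455 = 29309
Group 2: 31850 × 0.974 = 31022
Group 3: 60875 × 0.976 = 59414
Group 4: 64416 × 0.962 = 61968
Group 5: 67340 × 0.974 + 47437 × 0.505 = 65589 + 23956 = 89545
End of period: [29309, 31022, 59414, 61968, 89545]
Total after period 2: 29309 + 31022 + 59414 + 61968 + 89545 = 271258

271258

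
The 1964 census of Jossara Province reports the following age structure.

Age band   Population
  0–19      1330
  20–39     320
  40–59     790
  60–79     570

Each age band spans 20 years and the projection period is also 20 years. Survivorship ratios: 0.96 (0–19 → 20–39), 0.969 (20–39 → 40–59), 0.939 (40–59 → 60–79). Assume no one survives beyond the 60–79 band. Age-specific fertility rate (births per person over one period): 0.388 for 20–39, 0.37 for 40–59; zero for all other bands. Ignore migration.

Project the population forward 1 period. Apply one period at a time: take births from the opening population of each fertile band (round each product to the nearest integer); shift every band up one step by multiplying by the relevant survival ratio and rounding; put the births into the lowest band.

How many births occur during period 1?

416

Let band 1 be 0–19 through band 4 = 60–79.
— Period 1 —
Births: 320 × 0.388 = 124 ; 790 × 0.37 = 292 ⇒ total 416
Band 2: 1330 × 0.96 = 1277
Band 3: 320 × 0.969 = 310
Band 4: 790 × 0.939 = 742
Population now: 0–19=416, 20–39=1277, 40–59=310, 60–79=742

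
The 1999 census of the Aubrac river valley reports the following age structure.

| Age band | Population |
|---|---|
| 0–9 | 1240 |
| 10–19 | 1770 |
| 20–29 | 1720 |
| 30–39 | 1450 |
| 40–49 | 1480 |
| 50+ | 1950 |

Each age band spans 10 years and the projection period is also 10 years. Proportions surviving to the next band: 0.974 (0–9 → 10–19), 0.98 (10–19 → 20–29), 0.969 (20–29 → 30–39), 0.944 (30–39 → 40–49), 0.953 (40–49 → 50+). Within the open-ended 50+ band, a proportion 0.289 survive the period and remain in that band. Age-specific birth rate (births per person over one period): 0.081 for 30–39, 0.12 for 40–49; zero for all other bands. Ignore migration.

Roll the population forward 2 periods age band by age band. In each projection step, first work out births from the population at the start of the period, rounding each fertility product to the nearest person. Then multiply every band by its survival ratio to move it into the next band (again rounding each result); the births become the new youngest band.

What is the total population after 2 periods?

6900

Period 1:
Births: 1450 × 0.081 = 117, 1480 × 0.12 = 178 — total 295
10–19: 1240 × 0.974 = 1208
20–29: 1770 × 0.98 = 1735
30–39: 1720 × 0.969 = 1667
40–49: 1450 × 0.944 = 1369
50+: 1480 × 0.953 + 1950 × 0.289 = 1410 + 564 = 1974
→ [295, 1208, 1735, 1667, 1369, 1974]
Period 2:
Births: 1667 × 0.081 = 135, 1369 × 0.12 = 164 — total 299
10–19: 295 × 0.974 = 287
20–29: 1208 × 0.98 = 1184
30–39: 1735 × 0.969 = 1681
40–49: 1667 × 0.944 = 1574
50+: 1369 × 0.953 + 1974 × 0.289 = 1305 + 570 = 1875
→ [299, 287, 1184, 1681, 1574, 1875]
Total after period 2: 299 + 287 + 1184 + 1681 + 1574 + 1875 = 6900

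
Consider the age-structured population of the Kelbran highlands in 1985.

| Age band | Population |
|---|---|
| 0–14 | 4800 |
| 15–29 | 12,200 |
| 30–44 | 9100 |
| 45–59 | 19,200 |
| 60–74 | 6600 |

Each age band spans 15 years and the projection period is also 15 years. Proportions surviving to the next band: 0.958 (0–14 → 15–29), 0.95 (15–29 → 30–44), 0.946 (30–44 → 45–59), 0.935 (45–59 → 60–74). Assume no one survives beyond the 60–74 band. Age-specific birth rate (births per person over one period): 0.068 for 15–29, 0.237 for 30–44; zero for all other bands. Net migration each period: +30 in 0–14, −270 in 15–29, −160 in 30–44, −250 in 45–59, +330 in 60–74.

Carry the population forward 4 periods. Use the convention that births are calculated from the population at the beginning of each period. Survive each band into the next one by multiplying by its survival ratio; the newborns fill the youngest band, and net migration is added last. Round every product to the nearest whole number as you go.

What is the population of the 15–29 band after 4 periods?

After projecting period 1:
Births: 12200 * 0.068 = 830 ; 9100 * 0.237 = 2157 → total 2987
15–29: 4800 * 0.958 = 4598
30–44: 12200 * 0.95 = 11590
45–59: 9100 * 0.946 = 8609
60–74: 19200 * 0.935 = 17952
Net migration: 0–14 + 30 → 3017; 15–29 − 270 → 4328; 30–44 − 160 → 11430; 45–59 − 250 → 8359; 60–74 + 330 → 18282
Population now: 0–14=3017, 15–29=4328, 30–44=11430, 45–59=8359, 60–74=18282
After projecting period 2:
Births: 4328 * 0.068 = 294 ; 11430 * 0.237 = 2709 → total 3003
15–29: 3017 * 0.958 = 2890
30–44: 4328 * 0.95 = 4112
45–59: 11430 * 0.946 = 10813
60–74: 8359 * 0.935 = 7816
Net migration: 0–14 + 30 → 3033; 15–29 − 270 → 2620; 30–44 − 160 → 3952; 45–59 − 250 → 10563; 60–74 + 330 → 8146
Population now: 0–14=3033, 15–29=2620, 30–44=3952, 45–59=10563, 60–74=8146
After projecting period 3:
Births: 2620 * 0.068 = 178 ; 3952 * 0.237 = 937 → total 1115
15–29: 3033 * 0.958 = 2906
30–44: 2620 * 0.95 = 2489
45–59: 3952 * 0.946 = 3739
60–74: 10563 * 0.935 = 9876
Net migration: 0–14 + 30 → 1145; 15–29 − 270 → 2636; 30–44 − 160 → 2329; 45–59 − 250 → 3489; 60–74 + 330 → 10206
Population now: 0–14=1145, 15–29=2636, 30–44=2329, 45–59=3489, 60–74=10206
After projecting period 4:
Births: 2636 * 0.068 = 179 ; 2329 * 0.237 = 552 → total 731
15–29: 1145 * 0.958 = 1097
30–44: 2636 * 0.95 = 2504
45–59: 2329 * 0.946 = 2203
60–74: 3489 * 0.935 = 3262
Net migration: 0–14 + 30 → 761; 15–29 − 270 → 827; 30–44 − 160 → 2344; 45–59 − 250 → 1953; 60–74 + 330 → 3592
Population now: 0–14=761, 15–29=827, 30–44=2344, 45–59=1953, 60–74=3592

827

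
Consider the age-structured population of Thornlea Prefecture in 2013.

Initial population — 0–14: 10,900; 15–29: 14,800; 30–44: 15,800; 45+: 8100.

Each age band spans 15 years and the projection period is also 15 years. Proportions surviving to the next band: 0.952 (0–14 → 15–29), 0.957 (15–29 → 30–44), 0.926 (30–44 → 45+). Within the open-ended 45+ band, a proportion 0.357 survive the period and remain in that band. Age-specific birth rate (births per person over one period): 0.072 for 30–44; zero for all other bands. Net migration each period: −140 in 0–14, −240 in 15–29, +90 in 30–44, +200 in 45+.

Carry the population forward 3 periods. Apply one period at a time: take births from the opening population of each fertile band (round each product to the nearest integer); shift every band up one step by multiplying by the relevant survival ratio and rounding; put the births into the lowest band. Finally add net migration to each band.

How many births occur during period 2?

After projecting period 1:
Births: 15800 × 0.072 = 1138
15–29: 10900 × 0.952 = 10377
30–44: 14800 × 0.957 = 14164
45+: 15800 × 0.926 + 8100 × 0.357 = 14631 + 2892 = 17523
Net migration: 0–14 − 140 → 998; 15–29 − 240 → 10137; 30–44 + 90 → 14254; 45+ + 200 → 17723
→ [998, 10137, 14254, 17723]
After projecting period 2:
Births: 14254 × 0.072 = 1026
15–29: 998 × 0.952 = 950
30–44: 10137 × 0.957 = 9701
45+: 14254 × 0.926 + 17723 × 0.357 = 13199 + 6327 = 19526
Net migration: 0–14 − 140 → 886; 15–29 − 240 → 710; 30–44 + 90 → 9791; 45+ + 200 → 19726
→ [886, 710, 9791, 19726]

1026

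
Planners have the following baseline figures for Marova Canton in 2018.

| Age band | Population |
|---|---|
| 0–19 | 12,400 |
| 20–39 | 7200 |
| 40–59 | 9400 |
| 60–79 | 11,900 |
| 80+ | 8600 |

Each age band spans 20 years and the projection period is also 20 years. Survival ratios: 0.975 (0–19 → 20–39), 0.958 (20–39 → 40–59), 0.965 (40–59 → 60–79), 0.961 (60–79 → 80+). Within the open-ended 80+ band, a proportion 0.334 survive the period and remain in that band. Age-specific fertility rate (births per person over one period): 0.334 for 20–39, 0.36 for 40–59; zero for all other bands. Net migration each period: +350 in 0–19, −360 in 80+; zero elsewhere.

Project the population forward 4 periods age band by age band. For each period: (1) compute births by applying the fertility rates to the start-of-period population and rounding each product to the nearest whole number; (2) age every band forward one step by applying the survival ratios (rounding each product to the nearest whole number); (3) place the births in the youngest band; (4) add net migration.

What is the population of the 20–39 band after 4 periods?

Period 1:
Births: 7200 × 0.334 = 2405  |  9400 × 0.36 = 3384 → 5789
20–39: 12400 × 0.975 = 12090
40–59: 7200 × 0.958 = 6898
60–79: 9400 × 0.965 = 9071
80+: 11900 × 0.961 + 8600 × 0.334 = 11436 + 2872 = 14308
Net migration: 0–19 + 350 → 6139; 80+ − 360 → 13948
End of period: [6139, 12090, 6898, 9071, 13948]
Period 2:
Births: 12090 × 0.334 = 4038  |  6898 × 0.36 = 2483 → 6521
20–39: 6139 × 0.975 = 5986
40–59: 12090 × 0.958 = 11582
60–79: 6898 × 0.965 = 6657
80+: 9071 × 0.961 + 13948 × 0.334 = 8717 + 4659 = 13376
Net migration: 0–19 + 350 → 6871; 80+ − 360 → 13016
End of period: [6871, 5986, 11582, 6657, 13016]
Period 3:
Births: 5986 × 0.334 = 1999  |  11582 × 0.36 = 4170 → 6169
20–39: 6871 × 0.975 = 6699
40–59: 5986 × 0.958 = 5735
60–79: 11582 × 0.965 = 11177
80+: 6657 × 0.961 + 13016 × 0.334 = 6397 + 4347 = 10744
Net migration: 0–19 + 350 → 6519; 80+ − 360 → 10384
End of period: [6519, 6699, 5735, 11177, 10384]
Period 4:
Births: 6699 × 0.334 = 2237  |  5735 × 0.36 = 2065 → 4302
20–39: 6519 × 0.975 = 6356
40–59: 6699 × 0.958 = 6418
60–79: 5735 × 0.965 = 5534
80+: 11177 × 0.961 + 10384 × 0.334 = 10741 + 3468 = 14209
Net migration: 0–19 + 350 → 4652; 80+ − 360 → 13849
End of period: [4652, 6356, 6418, 5534, 13849]

6356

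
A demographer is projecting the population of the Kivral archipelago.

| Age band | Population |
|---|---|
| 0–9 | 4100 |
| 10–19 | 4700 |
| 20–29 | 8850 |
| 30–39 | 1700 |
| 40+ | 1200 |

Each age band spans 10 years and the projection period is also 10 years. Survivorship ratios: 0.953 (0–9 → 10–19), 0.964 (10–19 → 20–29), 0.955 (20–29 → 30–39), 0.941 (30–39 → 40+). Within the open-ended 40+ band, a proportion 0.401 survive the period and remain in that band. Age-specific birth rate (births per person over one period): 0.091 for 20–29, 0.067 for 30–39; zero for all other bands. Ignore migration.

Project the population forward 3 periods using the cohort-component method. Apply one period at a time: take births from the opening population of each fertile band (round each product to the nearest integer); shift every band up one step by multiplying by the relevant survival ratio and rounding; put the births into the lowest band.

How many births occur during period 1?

919

After projecting period 1:
Births: 8850 * 0.091 = 805 ; 1700 * 0.067 = 114 → total 919
10–19: 4100 * 0.953 = 3907
20–29: 4700 * 0.964 = 4531
30–39: 8850 * 0.955 = 8452
40+: 1700 * 0.941 + 1200 * 0.401 = 1600 + 481 = 2081
End of period: [919, 3907, 4531, 8452, 2081]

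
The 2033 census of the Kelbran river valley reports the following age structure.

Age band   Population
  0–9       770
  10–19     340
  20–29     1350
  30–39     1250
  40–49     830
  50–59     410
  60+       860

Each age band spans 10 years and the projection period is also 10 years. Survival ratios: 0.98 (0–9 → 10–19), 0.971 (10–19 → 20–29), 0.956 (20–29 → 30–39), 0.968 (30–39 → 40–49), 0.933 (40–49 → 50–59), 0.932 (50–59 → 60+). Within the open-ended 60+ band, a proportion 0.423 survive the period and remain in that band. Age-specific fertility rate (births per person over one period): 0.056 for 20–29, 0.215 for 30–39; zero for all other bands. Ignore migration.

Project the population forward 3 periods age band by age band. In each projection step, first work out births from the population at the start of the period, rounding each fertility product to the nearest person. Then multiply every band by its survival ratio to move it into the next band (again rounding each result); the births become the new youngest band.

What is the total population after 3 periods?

4390

After projecting period 1:
Births: 1350 × 0.056 = 76  |  1250 × 0.215 = 269 — total 345
10–19: 770 × 0.98 = 755
20–29: 340 × 0.971 = 330
30–39: 1350 × 0.956 = 1291
40–49: 1250 × 0.968 = 1210
50–59: 830 × 0.933 = 774
60+: 410 × 0.932 + 860 × 0.423 = 382 + 364 = 746
End of period: [345, 755, 330, 1291, 1210, 774, 746]
After projecting period 2:
Births: 330 × 0.056 = 18  |  1291 × 0.215 = 278 — total 296
10–19: 345 × 0.98 = 338
20–29: 755 × 0.971 = 733
30–39: 330 × 0.956 = 315
40–49: 1291 × 0.968 = 1250
50–59: 1210 × 0.933 = 1129
60+: 774 × 0.932 + 746 × 0.423 = 721 + 316 = 1037
End of period: [296, 338, 733, 315, 1250, 1129, 1037]
After projecting period 3:
Births: 733 × 0.056 = 41  |  315 × 0.215 = 68 — total 109
10–19: 296 × 0.98 = 290
20–29: 338 × 0.971 = 328
30–39: 733 × 0.956 = 701
40–49: 315 × 0.968 = 305
50–59: 1250 × 0.933 = 1166
60+: 1129 × 0.932 + 1037 × 0.423 = 1052 + 439 = 1491
End of period: [109, 290, 328, 701, 305, 1166, 1491]
Total after period 3: 109 + 290 + 328 + 701 + 305 + 1166 + 1491 = 4390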